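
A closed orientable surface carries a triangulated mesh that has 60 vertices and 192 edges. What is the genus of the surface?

Every face is a triangle and each edge borders two faces, so 3F = 2·192, giving F = 128.
χ = V − E + F = 60 − 192 + 128 = -4.
For a closed orientable surface χ = 2 − 2g, so g = (2 − (-4))/2 = 3.

3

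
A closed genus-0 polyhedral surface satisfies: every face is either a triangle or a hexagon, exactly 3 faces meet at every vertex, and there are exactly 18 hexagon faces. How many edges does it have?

60

Let x be the number of triangles; then F = 18 + x.
Edge–face incidences: 2E = 6·18 + 3·x = 108 + 3x.
Every vertex has degree 3, so 3V = 2E.
Euler: V − E + F = 2 ⇒ (2E)/3 − E + (18 + x) = 2.
Multiply by 6: 2·(2E) − 3·(2E) + 6·(18 + x) = 12, i.e. 108 + 6x − (108 + 3x) = 12.
Collecting terms: 3x = 12, so x = 4.
Then 2E = 108 + 3·4 = 120, so E = 60, V = 2E/3 = 40, F = 18 + 4 = 22.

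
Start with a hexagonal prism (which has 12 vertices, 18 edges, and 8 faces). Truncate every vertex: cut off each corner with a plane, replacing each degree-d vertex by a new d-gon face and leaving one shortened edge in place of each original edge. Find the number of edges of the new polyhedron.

Truncation replaces each original edge-end by a new vertex, so V′ = 2E = 36.
Each original edge survives, and each old vertex of degree d contributes d new edges; summing degrees gives Σd = 2E, so E′ = E + 2E = 3E = 54.
Each original face survives and each original vertex becomes one new face: F′ = F + V = 20.

54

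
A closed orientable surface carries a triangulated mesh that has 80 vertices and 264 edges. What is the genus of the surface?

5

Every face is a triangle and each edge borders two faces, so 3F = 2·264, giving F = 176.
χ = V − E + F = 80 − 264 + 176 = -8.
For a closed orientable surface χ = 2 − 2g, so g = (2 − (-8))/2 = 5.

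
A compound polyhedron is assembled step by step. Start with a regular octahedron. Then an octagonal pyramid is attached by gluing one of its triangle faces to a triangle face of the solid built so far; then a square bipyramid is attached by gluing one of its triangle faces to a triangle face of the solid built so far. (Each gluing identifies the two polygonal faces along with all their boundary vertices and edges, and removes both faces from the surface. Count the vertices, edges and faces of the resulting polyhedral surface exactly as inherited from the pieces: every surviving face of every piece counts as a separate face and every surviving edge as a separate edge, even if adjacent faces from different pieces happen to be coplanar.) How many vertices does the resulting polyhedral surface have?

15

A regular octahedron: V=6, E=12, F=8.
Attach an octagonal pyramid (V=9, E=16, F=9) along a 3-gon: merge 3 vertices and 3 edges, delete both glued faces → V=12, E=25, F=15.
Attach a square bipyramid (V=6, E=12, F=8) along a 3-gon: merge 3 vertices and 3 edges, delete both glued faces → V=15, E=34, F=21.
Check: V − E + F = 15 − 34 + 21 = 2.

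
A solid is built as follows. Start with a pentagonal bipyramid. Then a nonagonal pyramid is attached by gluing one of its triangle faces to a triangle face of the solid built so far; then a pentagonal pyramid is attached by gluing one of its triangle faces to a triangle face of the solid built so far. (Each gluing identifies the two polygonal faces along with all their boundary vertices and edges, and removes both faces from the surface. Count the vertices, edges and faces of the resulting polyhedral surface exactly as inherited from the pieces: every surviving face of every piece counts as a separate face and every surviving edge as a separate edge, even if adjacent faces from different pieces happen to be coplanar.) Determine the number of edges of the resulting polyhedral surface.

A pentagonal bipyramid: V=7, E=15, F=10.
Attach a nonagonal pyramid (V=10, E=18, F=10) along a 3-gon: merge 3 vertices and 3 edges, delete both glued faces → V=14, E=30, F=18.
Attach a pentagonal pyramid (V=6, E=10, F=6) along a 3-gon: merge 3 vertices and 3 edges, delete both glued faces → V=17, E=37, F=22.
Check: V − E + F = 17 − 37 + 22 = 2.

37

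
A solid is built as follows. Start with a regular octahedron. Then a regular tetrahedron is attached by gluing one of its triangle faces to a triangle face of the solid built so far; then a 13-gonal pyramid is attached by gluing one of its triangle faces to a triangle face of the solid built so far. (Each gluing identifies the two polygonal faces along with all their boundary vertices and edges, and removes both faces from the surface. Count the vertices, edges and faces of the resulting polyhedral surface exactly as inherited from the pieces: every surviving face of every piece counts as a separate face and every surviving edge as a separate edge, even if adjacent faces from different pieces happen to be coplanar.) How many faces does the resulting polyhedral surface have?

22

A regular octahedron: V=6, E=12, F=8.
Attach a regular tetrahedron (V=4, E=6, F=4) along a 3-gon: merge 3 vertices and 3 edges, delete both glued faces → V=7, E=15, F=10.
Attach a 13-gonal pyramid (V=14, E=26, F=14) along a 3-gon: merge 3 vertices and 3 edges, delete both glued faces → V=18, E=38, F=22.
Check: V − E + F = 18 − 38 + 22 = 2.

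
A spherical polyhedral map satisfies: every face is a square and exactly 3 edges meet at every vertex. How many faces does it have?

Each face has 4 edges and each edge borders two faces, so 2E = 4F.
Each vertex has degree 3, so 3V = 2E and hence V = 4F/3.
Euler: V − E + F = 2 ⇒ (4F/3) − (4F/2) + F = 2.
Multiply by 6: (8 − 12 + 6)F = 12, i.e. 2F = 12.
So F = 6, E = 4·6/2 = 12, V = 4·6/3 = 8.

6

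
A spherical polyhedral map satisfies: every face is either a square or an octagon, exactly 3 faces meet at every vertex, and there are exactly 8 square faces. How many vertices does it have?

16

Let x be the number of octagons; then F = 8 + x.
Edge–face incidences: 2E = 4·8 + 8·x = 32 + 8x.
Every vertex has degree 3, so 3V = 2E.
Euler: V − E + F = 2 ⇒ (2E)/3 − E + (8 + x) = 2.
Multiply by 6: 2·(2E) − 3·(2E) + 6·(8 + x) = 12, i.e. 48 + 6x − (32 + 8x) = 12.
Collecting terms: −2x + 16 = 12, so −2x = −4, so x = 2.
Then 2E = 32 + 8·2 = 48, so E = 24, V = 2E/3 = 16, F = 8 + 2 = 10.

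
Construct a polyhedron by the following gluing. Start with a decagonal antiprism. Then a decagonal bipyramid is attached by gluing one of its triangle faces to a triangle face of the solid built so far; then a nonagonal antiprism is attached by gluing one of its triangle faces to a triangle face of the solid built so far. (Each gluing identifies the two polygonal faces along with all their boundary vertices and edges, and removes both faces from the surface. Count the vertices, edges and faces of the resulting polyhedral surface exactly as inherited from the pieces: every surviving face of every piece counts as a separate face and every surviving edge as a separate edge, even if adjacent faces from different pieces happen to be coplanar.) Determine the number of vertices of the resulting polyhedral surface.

A decagonal antiprism: V=20, E=40, F=22.
Attach a decagonal bipyramid (V=12, E=30, F=20) along a 3-gon: merge 3 vertices and 3 edges, delete both glued faces → V=29, E=67, F=40.
Attach a nonagonal antiprism (V=18, E=36, F=20) along a 3-gon: merge 3 vertices and 3 edges, delete both glued faces → V=44, E=100, F=58.
Check: V − E + F = 44 − 100 + 58 = 2.

44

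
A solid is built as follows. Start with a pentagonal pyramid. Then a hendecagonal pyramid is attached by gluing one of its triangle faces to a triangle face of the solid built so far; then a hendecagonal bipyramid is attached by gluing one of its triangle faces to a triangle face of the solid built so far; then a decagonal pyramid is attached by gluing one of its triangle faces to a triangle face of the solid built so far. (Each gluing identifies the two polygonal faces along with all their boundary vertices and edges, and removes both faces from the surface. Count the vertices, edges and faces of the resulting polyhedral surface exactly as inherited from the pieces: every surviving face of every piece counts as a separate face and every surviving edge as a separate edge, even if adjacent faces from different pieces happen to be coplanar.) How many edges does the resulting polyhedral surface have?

76

A pentagonal pyramid: V=6, E=10, F=6.
Attach a hendecagonal pyramid (V=12, E=22, F=12) along a 3-gon: merge 3 vertices and 3 edges, delete both glued faces → V=15, E=29, F=16.
Attach a hendecagonal bipyramid (V=13, E=33, F=22) along a 3-gon: merge 3 vertices and 3 edges, delete both glued faces → V=25, E=59, F=36.
Attach a decagonal pyramid (V=11, E=20, F=11) along a 3-gon: merge 3 vertices and 3 edges, delete both glued faces → V=33, E=76, F=45.
Check: V − E + F = 33 − 76 + 45 = 2.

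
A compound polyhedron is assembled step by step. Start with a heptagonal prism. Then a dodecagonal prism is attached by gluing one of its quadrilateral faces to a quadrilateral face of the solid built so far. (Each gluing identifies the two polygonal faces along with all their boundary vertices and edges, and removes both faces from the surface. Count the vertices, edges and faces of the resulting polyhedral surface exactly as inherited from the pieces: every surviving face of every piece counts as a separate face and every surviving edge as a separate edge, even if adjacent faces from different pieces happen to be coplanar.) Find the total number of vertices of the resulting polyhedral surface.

A heptagonal prism: V=14, E=21, F=9.
Attach a dodecagonal prism (V=24, E=36, F=14) along a 4-gon: merge 4 vertices and 4 edges, delete both glued faces → V=34, E=53, F=21.
Check: V − E + F = 34 − 53 + 21 = 2.

34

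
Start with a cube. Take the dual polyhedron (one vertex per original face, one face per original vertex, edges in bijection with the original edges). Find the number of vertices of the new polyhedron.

6

The base solid has V = 8, E = 12, F = 6.
The dual swaps V and F and preserves E: V′ = F = 6, E′ = E = 12, F′ = V = 8.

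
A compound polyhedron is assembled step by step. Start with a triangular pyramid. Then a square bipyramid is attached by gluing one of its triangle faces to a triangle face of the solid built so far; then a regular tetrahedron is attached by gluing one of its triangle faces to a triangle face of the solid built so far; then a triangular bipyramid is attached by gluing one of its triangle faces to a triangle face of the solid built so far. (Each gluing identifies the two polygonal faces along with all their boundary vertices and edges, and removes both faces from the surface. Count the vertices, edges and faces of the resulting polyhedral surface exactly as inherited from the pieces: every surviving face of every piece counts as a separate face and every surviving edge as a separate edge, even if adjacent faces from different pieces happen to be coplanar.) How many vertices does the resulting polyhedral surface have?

10

A triangular pyramid: V=4, E=6, F=4.
Attach a square bipyramid (V=6, E=12, F=8) along a 3-gon: merge 3 vertices and 3 edges, delete both glued faces → V=7, E=15, F=10.
Attach a regular tetrahedron (V=4, E=6, F=4) along a 3-gon: merge 3 vertices and 3 edges, delete both glued faces → V=8, E=18, F=12.
Attach a triangular bipyramid (V=5, E=9, F=6) along a 3-gon: merge 3 vertices and 3 edges, delete both glued faces → V=10, E=24, F=16.
Check: V − E + F = 10 − 24 + 16 = 2.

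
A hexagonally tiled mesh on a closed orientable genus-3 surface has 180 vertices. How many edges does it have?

276

χ = 2 − 2·3 = -4, and every face is a hexagon so 6F = 2E.
V − E + F = -4 with E = 6F/2 gives 180 − (6/2 − 1)·F = -4, so F = 92 and E = 276.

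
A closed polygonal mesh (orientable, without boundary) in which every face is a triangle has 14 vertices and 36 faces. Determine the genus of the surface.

Every face is a triangle, so 2E = 3·36 = 108, giving E = 54.
χ = V − E + F = 14 − 54 + 36 = -4.
For a closed orientable surface χ = 2 − 2g, so g = (2 − (-4))/2 = 3.

3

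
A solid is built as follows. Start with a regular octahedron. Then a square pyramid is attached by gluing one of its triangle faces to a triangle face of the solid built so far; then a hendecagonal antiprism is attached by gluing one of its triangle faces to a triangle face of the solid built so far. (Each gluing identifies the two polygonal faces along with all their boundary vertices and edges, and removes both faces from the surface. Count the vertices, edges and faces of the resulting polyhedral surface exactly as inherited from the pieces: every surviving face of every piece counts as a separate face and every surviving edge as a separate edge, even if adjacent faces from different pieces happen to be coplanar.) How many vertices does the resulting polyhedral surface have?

A regular octahedron: V=6, E=12, F=8.
Attach a square pyramid (V=5, E=8, F=5) along a 3-gon: merge 3 vertices and 3 edges, delete both glued faces → V=8, E=17, F=11.
Attach a hendecagonal antiprism (V=22, E=44, F=24) along a 3-gon: merge 3 vertices and 3 edges, delete both glued faces → V=27, E=58, F=33.
Check: V − E + F = 27 − 58 + 33 = 2.

27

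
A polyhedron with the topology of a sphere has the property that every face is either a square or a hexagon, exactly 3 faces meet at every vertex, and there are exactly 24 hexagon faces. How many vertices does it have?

56

Let x be the number of squares; then F = 24 + x.
Edge–face incidences: 2E = 6·24 + 4·x = 144 + 4x.
Every vertex has degree 3, so 3V = 2E.
Euler: V − E + F = 2 ⇒ (2E)/3 − E + (24 + x) = 2.
Multiply by 6: 2·(2E) − 3·(2E) + 6·(24 + x) = 12, i.e. 144 + 6x − (144 + 4x) = 12.
Collecting terms: 2x = 12, so x = 6.
Then 2E = 144 + 4·6 = 168, so E = 84, V = 2E/3 = 56, F = 24 + 6 = 30.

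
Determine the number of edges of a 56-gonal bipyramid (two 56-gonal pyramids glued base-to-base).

A bipyramid over an n-gon has 2n triangular faces and n + 2 vertices: V = 56 + 2 = 58, E = 3·56 = 168, F = 2·56 = 112.
Check: V − E + F = 58 − 168 + 112 = 2.

168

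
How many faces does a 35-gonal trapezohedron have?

70

The n-trapezohedron (dual of the n-antiprism) has V = 2·35 + 2 = 72, E = 4·35 = 140, F = 2·35 = 70.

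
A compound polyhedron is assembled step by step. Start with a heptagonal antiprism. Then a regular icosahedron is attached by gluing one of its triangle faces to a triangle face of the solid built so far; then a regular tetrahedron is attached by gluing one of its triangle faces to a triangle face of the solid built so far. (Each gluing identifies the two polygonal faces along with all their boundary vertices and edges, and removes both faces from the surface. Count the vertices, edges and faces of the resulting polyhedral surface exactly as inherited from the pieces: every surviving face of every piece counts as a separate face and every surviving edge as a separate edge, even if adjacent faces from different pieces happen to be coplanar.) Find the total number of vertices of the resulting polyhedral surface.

24

A heptagonal antiprism: V=14, E=28, F=16.
Attach a regular icosahedron (V=12, E=30, F=20) along a 3-gon: merge 3 vertices and 3 edges, delete both glued faces → V=23, E=55, F=34.
Attach a regular tetrahedron (V=4, E=6, F=4) along a 3-gon: merge 3 vertices and 3 edges, delete both glued faces → V=24, E=58, F=36.
Check: V − E + F = 24 − 58 + 36 = 2.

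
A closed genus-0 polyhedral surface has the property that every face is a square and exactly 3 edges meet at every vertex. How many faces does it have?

Each face has 4 edges and each edge borders two faces, so 2E = 4F.
Each vertex has degree 3, so 3V = 2E and hence V = 4F/3.
Euler: V − E + F = 2 ⇒ (4F/3) − (4F/2) + F = 2.
Multiply by 6: (8 − 12 + 6)F = 12, i.e. 2F = 12.
So F = 6, E = 4·6/2 = 12, V = 4·6/3 = 8.

6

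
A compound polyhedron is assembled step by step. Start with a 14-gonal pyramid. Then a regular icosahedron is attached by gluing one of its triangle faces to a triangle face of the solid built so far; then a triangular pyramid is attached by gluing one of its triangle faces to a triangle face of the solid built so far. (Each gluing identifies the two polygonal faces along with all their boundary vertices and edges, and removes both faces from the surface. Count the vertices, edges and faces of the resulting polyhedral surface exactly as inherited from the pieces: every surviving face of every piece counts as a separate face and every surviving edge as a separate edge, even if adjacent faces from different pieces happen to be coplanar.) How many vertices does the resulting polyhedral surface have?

25

A 14-gonal pyramid: V=15, E=28, F=15.
Attach a regular icosahedron (V=12, E=30, F=20) along a 3-gon: merge 3 vertices and 3 edges, delete both glued faces → V=24, E=55, F=33.
Attach a triangular pyramid (V=4, E=6, F=4) along a 3-gon: merge 3 vertices and 3 edges, delete both glued faces → V=25, E=58, F=35.
Check: V − E + F = 25 − 58 + 35 = 2.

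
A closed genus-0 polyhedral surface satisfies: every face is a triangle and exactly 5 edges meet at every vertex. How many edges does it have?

30

Each face has 3 edges and each edge borders two faces, so 2E = 3F.
Each vertex has degree 5, so 5V = 2E and hence V = 3F/5.
Euler: V − E + F = 2 ⇒ (3F/5) − (3F/2) + F = 2.
Multiply by 10: (6 − 15 + 10)F = 20, i.e. 1F = 20.
So F = 20, E = 3·20/2 = 30, V = 3·20/5 = 12.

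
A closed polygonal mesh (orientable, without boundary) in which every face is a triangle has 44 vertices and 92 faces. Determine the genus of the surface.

2

Every face is a triangle, so 2E = 3·92 = 276, giving E = 138.
χ = V − E + F = 44 − 138 + 92 = -2.
For a closed orientable surface χ = 2 − 2g, so g = (2 − (-2))/2 = 2.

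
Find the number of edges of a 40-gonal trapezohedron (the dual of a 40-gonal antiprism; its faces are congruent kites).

The n-trapezohedron (dual of the n-antiprism) has V = 2·40 + 2 = 82, E = 4·40 = 160, F = 2·40 = 80.

160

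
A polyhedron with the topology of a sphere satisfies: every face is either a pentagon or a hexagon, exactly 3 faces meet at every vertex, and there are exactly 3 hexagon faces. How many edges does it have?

39

Let x be the number of pentagons; then F = 3 + x.
Edge–face incidences: 2E = 6·3 + 5·x = 18 + 5x.
Every vertex has degree 3, so 3V = 2E.
Euler: V − E + F = 2 ⇒ (2E)/3 − E + (3 + x) = 2.
Multiply by 6: 2·(2E) − 3·(2E) + 6·(3 + x) = 12, i.e. 18 + 6x − (18 + 5x) = 12.
Collecting terms: x = 12.
Then 2E = 18 + 5·12 = 78, so E = 39, V = 2E/3 = 26, F = 3 + 12 = 15.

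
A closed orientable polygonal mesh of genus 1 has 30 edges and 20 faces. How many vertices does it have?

For a closed orientable surface of genus 1, χ = 2 − 2·1 = 0.
V = 0 + E − F = 0 + 30 − 20 = 10.

10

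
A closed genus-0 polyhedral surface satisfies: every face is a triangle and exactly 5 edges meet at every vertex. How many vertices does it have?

12

Each face has 3 edges and each edge borders two faces, so 2E = 3F.
Each vertex has degree 5, so 5V = 2E and hence V = 3F/5.
Euler: V − E + F = 2 ⇒ (3F/5) − (3F/2) + F = 2.
Multiply by 10: (6 − 15 + 10)F = 20, i.e. 1F = 20.
So F = 20, E = 3·20/2 = 30, V = 3·20/5 = 12.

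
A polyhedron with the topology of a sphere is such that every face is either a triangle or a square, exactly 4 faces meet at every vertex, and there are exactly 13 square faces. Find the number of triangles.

Let x be the number of triangles; then F = 13 + x.
Edge–face incidences: 2E = 4·13 + 3·x = 52 + 3x.
Every vertex has degree 4, so 4V = 2E.
Euler: V − E + F = 2 ⇒ (2E)/4 − E + (13 + x) = 2.
Multiply by 8: 2·(2E) − 4·(2E) + 8·(13 + x) = 16, i.e. 104 + 8x − 2·(52 + 3x) = 16.
Collecting terms: 2x = 16, so x = 8.
Then 2E = 52 + 3·8 = 76, so E = 38, V = 2E/4 = 19, F = 13 + 8 = 21.

8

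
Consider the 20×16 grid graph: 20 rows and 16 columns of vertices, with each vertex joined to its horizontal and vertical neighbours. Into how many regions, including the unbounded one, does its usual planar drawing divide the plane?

286

The grid has V = 20·16 = 320 vertices and E = 20·15 + 16·19 = 604 edges.
F = 2 − V + E = 2 − 320 + 604 = 286.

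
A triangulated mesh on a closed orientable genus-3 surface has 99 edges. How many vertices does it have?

χ = 2 − 2·3 = -4, and every face is a triangle so 3F = 2E.
F = 2E/3 = 66. Then V = -4 + E − F = -4 + 99 − 66 = 29.

29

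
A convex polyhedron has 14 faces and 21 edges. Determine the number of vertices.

9

Here V − E + F = 2.
V = 2 + E − F = 2 + 21 − 14 = 9.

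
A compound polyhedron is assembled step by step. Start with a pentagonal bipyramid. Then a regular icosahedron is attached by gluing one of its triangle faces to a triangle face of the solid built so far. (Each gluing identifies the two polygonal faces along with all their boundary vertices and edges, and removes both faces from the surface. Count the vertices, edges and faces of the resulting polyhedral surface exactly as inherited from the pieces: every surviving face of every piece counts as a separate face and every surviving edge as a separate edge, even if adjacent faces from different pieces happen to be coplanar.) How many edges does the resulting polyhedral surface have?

A pentagonal bipyramid: V=7, E=15, F=10.
Attach a regular icosahedron (V=12, E=30, F=20) along a 3-gon: merge 3 vertices and 3 edges, delete both glued faces → V=16, E=42, F=28.
Check: V − E + F = 16 − 42 + 28 = 2.

42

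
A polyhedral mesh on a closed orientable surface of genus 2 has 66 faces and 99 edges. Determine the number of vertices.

For a closed orientable surface of genus 2, χ = 2 − 2·2 = -2.
V = -2 + E − F = -2 + 99 − 66 = 31.

31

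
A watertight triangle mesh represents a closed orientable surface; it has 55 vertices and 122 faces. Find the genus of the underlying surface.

4

Every face is a triangle, so 2E = 3·122 = 366, giving E = 183.
χ = V − E + F = 55 − 183 + 122 = -6.
For a closed orientable surface χ = 2 − 2g, so g = (2 − (-6))/2 = 4.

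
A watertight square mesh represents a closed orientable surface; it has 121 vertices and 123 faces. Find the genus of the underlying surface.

Every face is a square, so 2E = 4·123 = 492, giving E = 246.
χ = V − E + F = 121 − 246 + 123 = -2.
For a closed orientable surface χ = 2 − 2g, so g = (2 − (-2))/2 = 2.

2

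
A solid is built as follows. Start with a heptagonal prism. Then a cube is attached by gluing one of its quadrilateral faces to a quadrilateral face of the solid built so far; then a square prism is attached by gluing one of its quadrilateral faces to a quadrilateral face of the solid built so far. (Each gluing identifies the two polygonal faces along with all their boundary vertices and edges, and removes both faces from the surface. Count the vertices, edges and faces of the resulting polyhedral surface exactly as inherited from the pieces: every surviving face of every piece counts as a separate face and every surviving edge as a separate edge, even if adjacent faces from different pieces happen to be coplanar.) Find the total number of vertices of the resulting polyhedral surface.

22

A heptagonal prism: V=14, E=21, F=9.
Attach a cube (V=8, E=12, F=6) along a 4-gon: merge 4 vertices and 4 edges, delete both glued faces → V=18, E=29, F=13.
Attach a square prism (V=8, E=12, F=6) along a 4-gon: merge 4 vertices and 4 edges, delete both glued faces → V=22, E=37, F=17.
Check: V − E + F = 22 − 37 + 17 = 2.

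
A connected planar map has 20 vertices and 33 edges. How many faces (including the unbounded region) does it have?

15

Euler's formula for a connected plane graph: V − E + F = 2, so F = 2 − 20 + 33 = 15.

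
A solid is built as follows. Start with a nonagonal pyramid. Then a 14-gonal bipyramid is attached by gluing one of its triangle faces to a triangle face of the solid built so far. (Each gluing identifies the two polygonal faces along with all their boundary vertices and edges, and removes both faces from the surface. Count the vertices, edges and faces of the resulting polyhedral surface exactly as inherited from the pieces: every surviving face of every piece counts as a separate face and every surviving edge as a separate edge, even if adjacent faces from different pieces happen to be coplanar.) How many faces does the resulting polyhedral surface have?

36

A nonagonal pyramid: V=10, E=18, F=10.
Attach a 14-gonal bipyramid (V=16, E=42, F=28) along a 3-gon: merge 3 vertices and 3 edges, delete both glued faces → V=23, E=57, F=36.
Check: V − E + F = 23 − 57 + 36 = 2.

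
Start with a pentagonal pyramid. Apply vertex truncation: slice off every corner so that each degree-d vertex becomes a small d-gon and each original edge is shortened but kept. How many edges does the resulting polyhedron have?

The base solid has V = 6, E = 10, F = 6.
Truncation replaces each original edge-end by a new vertex, so V′ = 2E = 20.
Each original edge survives, and each old vertex of degree d contributes d new edges; summing degrees gives Σd = 2E, so E′ = E + 2E = 3E = 30.
Each original face survives and each original vertex becomes one new face: F′ = F + V = 12.

30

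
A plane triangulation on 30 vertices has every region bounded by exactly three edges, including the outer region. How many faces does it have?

In a plane triangulation 3F = 2E and V − E + F = 2, so F = 2V − 4 = 2·30 − 4 = 56.

56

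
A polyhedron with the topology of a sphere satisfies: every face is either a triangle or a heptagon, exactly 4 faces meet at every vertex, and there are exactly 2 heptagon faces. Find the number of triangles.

Let x be the number of triangles; then F = 2 + x.
Edge–face incidences: 2E = 7·2 + 3·x = 14 + 3x.
Every vertex has degree 4, so 4V = 2E.
Euler: V − E + F = 2 ⇒ (2E)/4 − E + (2 + x) = 2.
Multiply by 8: 2·(2E) − 4·(2E) + 8·(2 + x) = 16, i.e. 16 + 8x − 2·(14 + 3x) = 16.
Collecting terms: 2x − 12 = 16, so 2x = 28, so x = 14.
Then 2E = 14 + 3·14 = 56, so E = 28, V = 2E/4 = 14, F = 2 + 14 = 16.

14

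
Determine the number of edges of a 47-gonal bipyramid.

A bipyramid over an n-gon has 2n triangular faces and n + 2 vertices: V = 47 + 2 = 49, E = 3·47 = 141, F = 2·47 = 94.

141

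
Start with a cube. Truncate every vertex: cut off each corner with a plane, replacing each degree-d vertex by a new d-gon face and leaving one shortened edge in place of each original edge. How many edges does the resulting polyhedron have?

36

The base solid has V = 8, E = 12, F = 6.
Truncation replaces each original edge-end by a new vertex, so V′ = 2E = 24.
Each original edge survives, and each old vertex of degree d contributes d new edges; summing degrees gives Σd = 2E, so E′ = E + 2E = 3E = 36.
Each original face survives and each original vertex becomes one new face: F′ = F + V = 14.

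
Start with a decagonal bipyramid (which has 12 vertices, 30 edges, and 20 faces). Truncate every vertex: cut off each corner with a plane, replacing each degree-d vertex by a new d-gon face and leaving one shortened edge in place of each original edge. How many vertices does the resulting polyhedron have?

60

Truncation replaces each original edge-end by a new vertex, so V′ = 2E = 60.
Each original edge survives, and each old vertex of degree d contributes d new edges; summing degrees gives Σd = 2E, so E′ = E + 2E = 3E = 90.
Each original face survives and each original vertex becomes one new face: F′ = F + V = 32.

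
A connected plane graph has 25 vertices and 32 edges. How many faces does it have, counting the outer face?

9

Euler's formula for a connected plane graph: V − E + F = 2, so F = 2 − 25 + 32 = 9.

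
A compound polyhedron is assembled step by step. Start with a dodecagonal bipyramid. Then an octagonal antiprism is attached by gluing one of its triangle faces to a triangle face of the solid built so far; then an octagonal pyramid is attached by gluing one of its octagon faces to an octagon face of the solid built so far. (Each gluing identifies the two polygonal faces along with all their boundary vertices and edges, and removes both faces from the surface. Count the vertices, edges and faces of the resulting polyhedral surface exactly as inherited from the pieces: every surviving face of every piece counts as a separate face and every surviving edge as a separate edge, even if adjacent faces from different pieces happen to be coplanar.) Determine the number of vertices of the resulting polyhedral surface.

A dodecagonal bipyramid: V=14, E=36, F=24.
Attach an octagonal antiprism (V=16, E=32, F=18) along a 3-gon: merge 3 vertices and 3 edges, delete both glued faces → V=27, E=65, F=40.
Attach an octagonal pyramid (V=9, E=16, F=9) along an 8-gon: merge 8 vertices and 8 edges, delete both glued faces → V=28, E=73, F=47.
Check: V − E + F = 28 − 73 + 47 = 2.

28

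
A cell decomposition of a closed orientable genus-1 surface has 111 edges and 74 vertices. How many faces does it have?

37

For a closed orientable surface of genus 1, χ = 2 − 2·1 = 0.
F = 0 − V + E = 0 − 74 + 111 = 37.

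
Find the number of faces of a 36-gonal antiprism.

An antiprism on an n-gon has two n-gon caps and 2n triangles: V = 2·36 = 72, E = 4·36 = 144, F = 2·36 + 2 = 74.
Check: V − E + F = 72 − 144 + 74 = 2.

74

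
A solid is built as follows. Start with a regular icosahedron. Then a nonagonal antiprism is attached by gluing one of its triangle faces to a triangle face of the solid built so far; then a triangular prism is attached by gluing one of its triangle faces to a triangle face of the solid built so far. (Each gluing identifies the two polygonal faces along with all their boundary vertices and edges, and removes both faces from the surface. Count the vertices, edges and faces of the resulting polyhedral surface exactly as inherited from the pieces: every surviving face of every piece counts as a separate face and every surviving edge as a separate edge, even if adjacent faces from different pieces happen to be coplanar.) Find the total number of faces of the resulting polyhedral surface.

A regular icosahedron: V=12, E=30, F=20.
Attach a nonagonal antiprism (V=18, E=36, F=20) along a 3-gon: merge 3 vertices and 3 edges, delete both glued faces → V=27, E=63, F=38.
Attach a triangular prism (V=6, E=9, F=5) along a 3-gon: merge 3 vertices and 3 edges, delete both glued faces → V=30, E=69, F=41.
Check: V − E + F = 30 − 69 + 41 = 2.

41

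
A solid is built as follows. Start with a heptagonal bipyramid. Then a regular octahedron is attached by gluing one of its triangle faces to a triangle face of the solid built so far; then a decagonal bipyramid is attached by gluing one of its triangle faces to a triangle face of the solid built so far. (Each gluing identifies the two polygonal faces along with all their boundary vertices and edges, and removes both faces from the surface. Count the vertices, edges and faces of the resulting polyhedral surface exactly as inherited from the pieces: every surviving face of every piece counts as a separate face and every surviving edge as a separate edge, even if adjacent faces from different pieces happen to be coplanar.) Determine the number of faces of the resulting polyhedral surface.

38

A heptagonal bipyramid: V=9, E=21, F=14.
Attach a regular octahedron (V=6, E=12, F=8) along a 3-gon: merge 3 vertices and 3 edges, delete both glued faces → V=12, E=30, F=20.
Attach a decagonal bipyramid (V=12, E=30, F=20) along a 3-gon: merge 3 vertices and 3 edges, delete both glued faces → V=21, E=57, F=38.
Check: V − E + F = 21 − 57 + 38 = 2.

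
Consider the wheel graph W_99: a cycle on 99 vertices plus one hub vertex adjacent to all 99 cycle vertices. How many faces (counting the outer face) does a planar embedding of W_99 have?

100

W_99 has V = 99 + 1 = 100 vertices and E = 2·99 = 198 edges.
By Euler's formula F = 2 − V + E = 2 − 100 + 198 = 100.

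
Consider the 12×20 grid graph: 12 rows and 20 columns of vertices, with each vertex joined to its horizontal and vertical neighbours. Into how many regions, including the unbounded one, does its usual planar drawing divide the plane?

The grid has V = 12·20 = 240 vertices and E = 12·19 + 20·11 = 448 edges.
F = 2 − V + E = 2 − 240 + 448 = 210.

210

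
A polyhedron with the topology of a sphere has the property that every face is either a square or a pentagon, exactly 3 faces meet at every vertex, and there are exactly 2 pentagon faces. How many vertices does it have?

Let x be the number of squares; then F = 2 + x.
Edge–face incidences: 2E = 5·2 + 4·x = 10 + 4x.
Every vertex has degree 3, so 3V = 2E.
Euler: V − E + F = 2 ⇒ (2E)/3 − E + (2 + x) = 2.
Multiply by 6: 2·(2E) − 3·(2E) + 6·(2 + x) = 12, i.e. 12 + 6x − (10 + 4x) = 12.
Collecting terms: 2x + 2 = 12, so 2x = 10, so x = 5.
Then 2E = 10 + 4·5 = 30, so E = 15, V = 2E/3 = 10, F = 2 + 5 = 7.

10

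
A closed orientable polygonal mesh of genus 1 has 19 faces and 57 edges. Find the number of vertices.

38

For a closed orientable surface of genus 1, χ = 2 − 2·1 = 0.
V = 0 + E − F = 0 + 57 − 19 = 38.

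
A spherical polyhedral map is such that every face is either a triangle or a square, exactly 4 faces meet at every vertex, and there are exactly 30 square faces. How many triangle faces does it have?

8

Let x be the number of triangles; then F = 30 + x.
Edge–face incidences: 2E = 4·30 + 3·x = 120 + 3x.
Every vertex has degree 4, so 4V = 2E.
Euler: V − E + F = 2 ⇒ (2E)/4 − E + (30 + x) = 2.
Multiply by 8: 2·(2E) − 4·(2E) + 8·(30 + x) = 16, i.e. 240 + 8x − 2·(120 + 3x) = 16.
Collecting terms: 2x = 16, so x = 8.
Then 2E = 120 + 3·8 = 144, so E = 72, V = 2E/4 = 36, F = 30 + 8 = 38.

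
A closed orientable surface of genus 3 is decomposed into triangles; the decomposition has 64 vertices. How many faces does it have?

136

χ = 2 − 2·3 = -4, and every face is a triangle so 3F = 2E.
V − E + F = -4 with E = 3F/2 gives 64 − (3/2 − 1)·F = -4, so F = 136 and E = 204.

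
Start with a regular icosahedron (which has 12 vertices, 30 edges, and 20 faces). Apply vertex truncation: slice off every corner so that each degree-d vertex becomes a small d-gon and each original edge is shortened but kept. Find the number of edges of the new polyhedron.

90

Truncation replaces each original edge-end by a new vertex, so V′ = 2E = 60.
Each original edge survives, and each old vertex of degree d contributes d new edges; summing degrees gives Σd = 2E, so E′ = E + 2E = 3E = 90.
Each original face survives and each original vertex becomes one new face: F′ = F + V = 32.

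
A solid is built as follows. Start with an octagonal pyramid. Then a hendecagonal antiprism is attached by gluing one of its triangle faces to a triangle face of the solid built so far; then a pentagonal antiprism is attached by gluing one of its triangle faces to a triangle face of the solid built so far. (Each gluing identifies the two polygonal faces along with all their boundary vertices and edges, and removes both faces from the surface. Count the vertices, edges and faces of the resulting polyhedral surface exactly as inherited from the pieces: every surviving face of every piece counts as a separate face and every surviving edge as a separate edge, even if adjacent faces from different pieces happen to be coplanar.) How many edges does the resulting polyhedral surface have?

74

An octagonal pyramid: V=9, E=16, F=9.
Attach a hendecagonal antiprism (V=22, E=44, F=24) along a 3-gon: merge 3 vertices and 3 edges, delete both glued faces → V=28, E=57, F=31.
Attach a pentagonal antiprism (V=10, E=20, F=12) along a 3-gon: merge 3 vertices and 3 edges, delete both glued faces → V=35, E=74, F=41.
Check: V − E + F = 35 − 74 + 41 = 2.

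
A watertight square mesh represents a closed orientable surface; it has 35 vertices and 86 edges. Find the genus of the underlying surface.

5

Every face is a square and each edge borders two faces, so 4F = 2·86, giving F = 43.
χ = V − E + F = 35 − 86 + 43 = -8.
For a closed orientable surface χ = 2 − 2g, so g = (2 − (-8))/2 = 5.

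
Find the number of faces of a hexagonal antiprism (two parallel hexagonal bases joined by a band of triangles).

14

An antiprism on an n-gon has two n-gon caps and 2n triangles: V = 2·6 = 12, E = 4·6 = 24, F = 2·6 + 2 = 14.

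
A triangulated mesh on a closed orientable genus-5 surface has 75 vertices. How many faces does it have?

χ = 2 − 2·5 = -8, and every face is a triangle so 3F = 2E.
V − E + F = -8 with E = 3F/2 gives 75 − (3/2 − 1)·F = -8, so F = 166 and E = 249.

166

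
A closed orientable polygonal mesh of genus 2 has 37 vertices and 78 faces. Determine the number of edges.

For a closed orientable surface of genus 2, χ = 2 − 2·2 = -2.
E = V + F − (-2) = 37 + 78 − (-2) = 117.

117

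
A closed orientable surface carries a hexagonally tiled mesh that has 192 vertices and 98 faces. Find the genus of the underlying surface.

3

Every face is a hexagon, so 2E = 6·98 = 588, giving E = 294.
χ = V − E + F = 192 − 294 + 98 = -4.
For a closed orientable surface χ = 2 − 2g, so g = (2 − (-4))/2 = 3.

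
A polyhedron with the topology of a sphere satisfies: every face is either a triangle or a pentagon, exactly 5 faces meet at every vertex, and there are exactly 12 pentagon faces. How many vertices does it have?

60

Let x be the number of triangles; then F = 12 + x.
Edge–face incidences: 2E = 5·12 + 3·x = 60 + 3x.
Every vertex has degree 5, so 5V = 2E.
Euler: V − E + F = 2 ⇒ (2E)/5 − E + (12 + x) = 2.
Multiply by 10: 2·(2E) − 5·(2E) + 10·(12 + x) = 20, i.e. 120 + 10x − 3·(60 + 3x) = 20.
Collecting terms: x − 60 = 20, so x = 80.
Then 2E = 60 + 3·80 = 300, so E = 150, V = 2E/5 = 60, F = 12 + 80 = 92.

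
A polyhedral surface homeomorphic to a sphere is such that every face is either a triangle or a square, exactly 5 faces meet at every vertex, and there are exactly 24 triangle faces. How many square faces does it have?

2

Let x be the number of squares; then F = 24 + x.
Edge–face incidences: 2E = 3·24 + 4·x = 72 + 4x.
Every vertex has degree 5, so 5V = 2E.
Euler: V − E + F = 2 ⇒ (2E)/5 − E + (24 + x) = 2.
Multiply by 10: 2·(2E) − 5·(2E) + 10·(24 + x) = 20, i.e. 240 + 10x − 3·(72 + 4x) = 20.
Collecting terms: −2x + 24 = 20, so −2x = −4, so x = 2.
Then 2E = 72 + 4·2 = 80, so E = 40, V = 2E/5 = 16, F = 24 + 2 = 26.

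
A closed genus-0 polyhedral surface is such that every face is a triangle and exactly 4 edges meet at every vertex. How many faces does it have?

8

Each face has 3 edges and each edge borders two faces, so 2E = 3F.
Each vertex has degree 4, so 4V = 2E and hence V = 3F/4.
Euler: V − E + F = 2 ⇒ (3F/4) − (3F/2) + F = 2.
Multiply by 8: (6 − 12 + 8)F = 16, i.e. 2F = 16.
So F = 8, E = 3·8/2 = 12, V = 3·8/4 = 6.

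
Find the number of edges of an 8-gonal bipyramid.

A bipyramid over an n-gon has 2n triangular faces and n + 2 vertices: V = 8 + 2 = 10, E = 3·8 = 24, F = 2·8 = 16.
Check: V − E + F = 10 − 24 + 16 = 2.

24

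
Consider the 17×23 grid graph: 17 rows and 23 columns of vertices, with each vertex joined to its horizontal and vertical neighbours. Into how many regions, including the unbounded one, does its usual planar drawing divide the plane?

353

The grid has V = 17·23 = 391 vertices and E = 17·22 + 23·16 = 742 edges.
F = 2 − V + E = 2 − 391 + 742 = 353.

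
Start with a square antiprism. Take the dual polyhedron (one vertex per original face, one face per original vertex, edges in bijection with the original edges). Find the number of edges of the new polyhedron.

16

The base solid has V = 8, E = 16, F = 10.
The dual swaps V and F and preserves E: V′ = F = 10, E′ = E = 16, F′ = V = 8.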